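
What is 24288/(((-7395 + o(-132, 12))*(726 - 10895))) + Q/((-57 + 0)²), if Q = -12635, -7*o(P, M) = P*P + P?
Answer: -2730765779/702240633 ≈ -3.8886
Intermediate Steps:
o(P, M) = -P/7 - P²/7 (o(P, M) = -(P*P + P)/7 = -(P² + P)/7 = -(P + P²)/7 = -P/7 - P²/7)
24288/(((-7395 + o(-132, 12))*(726 - 10895))) + Q/((-57 + 0)²) = 24288/(((-7395 - ⅐*(-132)*(1 - 132))*(726 - 10895))) - 12635/(-57 + 0)² = 24288/(((-7395 - ⅐*(-132)*(-131))*(-10169))) - 12635/((-57)²) = 24288/(((-7395 - 17292/7)*(-10169))) - 12635/3249 = 24288/((-69057/7*(-10169))) - 12635*1/3249 = 24288/(702240633/7) - 35/9 = 24288*(7/702240633) - 35/9 = 56672/234080211 - 35/9 = -2730765779/702240633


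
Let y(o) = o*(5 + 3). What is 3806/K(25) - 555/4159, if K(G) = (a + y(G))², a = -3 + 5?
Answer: -3408533/84851918 ≈ -0.040170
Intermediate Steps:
y(o) = 8*o (y(o) = o*8 = 8*o)
a = 2
K(G) = (2 + 8*G)²
3806/K(25) - 555/4159 = 3806/((4*(1 + 4*25)²)) - 555/4159 = 3806/((4*(1 + 100)²)) - 555*1/4159 = 3806/((4*101²)) - 555/4159 = 3806/((4*10201)) - 555/4159 = 3806/40804 - 555/4159 = 3806*(1/40804) - 555/4159 = 1903/20402 - 555/4159 = -3408533/84851918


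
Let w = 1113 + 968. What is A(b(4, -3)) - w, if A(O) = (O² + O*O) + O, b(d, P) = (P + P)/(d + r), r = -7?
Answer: -2071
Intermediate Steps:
b(d, P) = 2*P/(-7 + d) (b(d, P) = (P + P)/(d - 7) = (2*P)/(-7 + d) = 2*P/(-7 + d))
A(O) = O + 2*O² (A(O) = (O² + O²) + O = 2*O² + O = O + 2*O²)
w = 2081
A(b(4, -3)) - w = (2*(-3)/(-7 + 4))*(1 + 2*(2*(-3)/(-7 + 4))) - 1*2081 = (2*(-3)/(-3))*(1 + 2*(2*(-3)/(-3))) - 2081 = (2*(-3)*(-⅓))*(1 + 2*(2*(-3)*(-⅓))) - 2081 = 2*(1 + 2*2) - 2081 = 2*(1 + 4) - 2081 = 2*5 - 2081 = 10 - 2081 = -2071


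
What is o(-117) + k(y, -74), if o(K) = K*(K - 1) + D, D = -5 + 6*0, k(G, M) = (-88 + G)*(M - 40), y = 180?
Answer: 3313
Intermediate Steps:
k(G, M) = (-88 + G)*(-40 + M)
D = -5 (D = -5 + 0 = -5)
o(K) = -5 + K*(-1 + K) (o(K) = K*(K - 1) - 5 = K*(-1 + K) - 5 = -5 + K*(-1 + K))
o(-117) + k(y, -74) = (-5 + (-117)² - 1*(-117)) + (3520 - 88*(-74) - 40*180 + 180*(-74)) = (-5 + 13689 + 117) + (3520 + 6512 - 7200 - 13320) = 13801 - 10488 = 3313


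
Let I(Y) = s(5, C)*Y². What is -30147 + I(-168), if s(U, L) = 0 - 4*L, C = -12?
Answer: 1324605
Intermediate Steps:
s(U, L) = -4*L
I(Y) = 48*Y² (I(Y) = (-4*(-12))*Y² = 48*Y²)
-30147 + I(-168) = -30147 + 48*(-168)² = -30147 + 48*28224 = -30147 + 1354752 = 1324605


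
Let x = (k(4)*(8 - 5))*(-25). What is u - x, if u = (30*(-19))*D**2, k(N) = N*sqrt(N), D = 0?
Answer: 600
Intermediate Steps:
k(N) = N**(3/2)
x = -600 (x = (4**(3/2)*(8 - 5))*(-25) = (8*3)*(-25) = 24*(-25) = -600)
u = 0 (u = (30*(-19))*0**2 = -570*0 = 0)
u - x = 0 - 1*(-600) = 0 + 600 = 600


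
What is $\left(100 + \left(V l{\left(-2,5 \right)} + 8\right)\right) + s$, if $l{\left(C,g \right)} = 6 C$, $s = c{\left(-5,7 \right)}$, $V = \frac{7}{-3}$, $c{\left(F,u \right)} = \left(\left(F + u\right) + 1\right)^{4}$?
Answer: $217$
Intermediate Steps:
$c{\left(F,u \right)} = \left(1 + F + u\right)^{4}$
$V = - \frac{7}{3}$ ($V = 7 \left(- \frac{1}{3}\right) = - \frac{7}{3} \approx -2.3333$)
$s = 81$ ($s = \left(1 - 5 + 7\right)^{4} = 3^{4} = 81$)
$\left(100 + \left(V l{\left(-2,5 \right)} + 8\right)\right) + s = \left(100 - \left(-8 + \frac{7 \cdot 6 \left(-2\right)}{3}\right)\right) + 81 = \left(100 + \left(\left(- \frac{7}{3}\right) \left(-12\right) + 8\right)\right) + 81 = \left(100 + \left(28 + 8\right)\right) + 81 = \left(100 + 36\right) + 81 = 136 + 81 = 217$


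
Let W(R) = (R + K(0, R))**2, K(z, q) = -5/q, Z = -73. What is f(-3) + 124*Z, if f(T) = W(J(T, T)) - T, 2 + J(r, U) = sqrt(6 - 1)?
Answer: -8825 + 96*sqrt(5) ≈ -8610.3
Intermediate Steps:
J(r, U) = -2 + sqrt(5) (J(r, U) = -2 + sqrt(6 - 1) = -2 + sqrt(5))
W(R) = (R - 5/R)**2
f(T) = -T + (-5 + (-2 + sqrt(5))**2)**2/(-2 + sqrt(5))**2 (f(T) = (-5 + (-2 + sqrt(5))**2)**2/(-2 + sqrt(5))**2 - T = -T + (-5 + (-2 + sqrt(5))**2)**2/(-2 + sqrt(5))**2)
f(-3) + 124*Z = (224 - 1*(-3) + 96*sqrt(5)) + 124*(-73) = (224 + 3 + 96*sqrt(5)) - 9052 = (227 + 96*sqrt(5)) - 9052 = -8825 + 96*sqrt(5)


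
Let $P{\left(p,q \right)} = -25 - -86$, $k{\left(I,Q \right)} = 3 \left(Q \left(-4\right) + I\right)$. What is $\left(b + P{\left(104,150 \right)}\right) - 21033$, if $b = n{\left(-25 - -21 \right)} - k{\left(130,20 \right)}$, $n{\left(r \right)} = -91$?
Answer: $-21213$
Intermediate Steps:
$k{\left(I,Q \right)} = - 12 Q + 3 I$ ($k{\left(I,Q \right)} = 3 \left(- 4 Q + I\right) = 3 \left(I - 4 Q\right) = - 12 Q + 3 I$)
$P{\left(p,q \right)} = 61$ ($P{\left(p,q \right)} = -25 + 86 = 61$)
$b = -241$ ($b = -91 - \left(\left(-12\right) 20 + 3 \cdot 130\right) = -91 - \left(-240 + 390\right) = -91 - 150 = -241$)
$\left(b + P{\left(104,150 \right)}\right) - 21033 = \left(-241 + 61\right) - 21033 = -180 - 21033 = -21213$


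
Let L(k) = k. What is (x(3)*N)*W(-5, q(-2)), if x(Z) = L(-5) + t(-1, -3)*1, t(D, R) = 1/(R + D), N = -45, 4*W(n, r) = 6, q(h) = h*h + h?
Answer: 2835/8 ≈ 354.38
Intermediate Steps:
q(h) = h + h**2 (q(h) = h**2 + h = h + h**2)
W(n, r) = 3/2 (W(n, r) = (1/4)*6 = 3/2)
t(D, R) = 1/(D + R)
x(Z) = -21/4 (x(Z) = -5 + 1/(-1 - 3) = -5 + 1/(-4) = -5 - 1/4*1 = -5 - 1/4 = -21/4)
(x(3)*N)*W(-5, q(-2)) = -21/4*(-45)*(3/2) = (945/4)*(3/2) = 2835/8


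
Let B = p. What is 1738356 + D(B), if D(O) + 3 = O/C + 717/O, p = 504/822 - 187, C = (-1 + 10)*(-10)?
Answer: 109462777120961/62969310 ≈ 1.7384e+6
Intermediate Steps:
C = -90 (C = 9*(-10) = -90)
p = -25535/137 (p = 504*(1/822) - 187 = 84/137 - 187 = -25535/137 ≈ -186.39)
B = -25535/137 ≈ -186.39
D(O) = -3 + 717/O - O/90 (D(O) = -3 + (O/(-90) + 717/O) = -3 + (O*(-1/90) + 717/O) = -3 + (-O/90 + 717/O) = -3 + (717/O - O/90) = -3 + 717/O - O/90)
1738356 + D(B) = 1738356 + (-3 + 717/(-25535/137) - 1/90*(-25535/137)) = 1738356 + (-3 + 717*(-137/25535) + 5107/2466) = 1738356 + (-3 - 98229/25535 + 5107/2466) = 1738356 - 300733399/62969310 = 109462777120961/62969310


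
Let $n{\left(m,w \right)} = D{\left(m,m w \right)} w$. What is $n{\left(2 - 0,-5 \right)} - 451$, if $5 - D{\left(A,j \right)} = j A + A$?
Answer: $-566$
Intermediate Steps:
$D{\left(A,j \right)} = 5 - A - A j$ ($D{\left(A,j \right)} = 5 - \left(j A + A\right) = 5 - \left(A j + A\right) = 5 - \left(A + A j\right) = 5 - A - A j$)
$n{\left(m,w \right)} = w \left(5 - m - w m^{2}\right)$ ($n{\left(m,w \right)} = \left(5 - m - m m w\right) w = \left(5 - m - w m^{2}\right) w = w \left(5 - m - w m^{2}\right)$)
$n{\left(2 - 0,-5 \right)} - 451 = - 5 \left(5 - \left(2 - 0\right) - - 5 \left(2 - 0\right)^{2}\right) - 451 = - 5 \left(5 - \left(2 + 0\right) - - 5 \left(2 + 0\right)^{2}\right) - 451 = - 5 \left(5 - 2 - - 5 \cdot 2^{2}\right) - 451 = - 5 \left(5 - 2 - \left(-5\right) 4\right) - 451 = - 5 \left(5 - 2 + 20\right) - 451 = \left(-5\right) 23 - 451 = -115 - 451 = -566$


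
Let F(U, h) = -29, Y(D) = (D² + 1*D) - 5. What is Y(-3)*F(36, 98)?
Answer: -29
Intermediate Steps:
Y(D) = -5 + D + D² (Y(D) = (D² + D) - 5 = (D + D²) - 5 = -5 + D + D²)
Y(-3)*F(36, 98) = (-5 - 3 + (-3)²)*(-29) = (-5 - 3 + 9)*(-29) = 1*(-29) = -29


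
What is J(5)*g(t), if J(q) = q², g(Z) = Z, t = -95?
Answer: -2375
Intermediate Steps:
J(5)*g(t) = 5²*(-95) = 25*(-95) = -2375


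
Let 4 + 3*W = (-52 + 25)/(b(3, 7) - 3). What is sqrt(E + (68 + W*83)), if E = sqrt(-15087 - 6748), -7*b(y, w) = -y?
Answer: sqrt(8922 + 36*I*sqrt(21835))/6 ≈ 16.376 + 4.5116*I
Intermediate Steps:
b(y, w) = y/7 (b(y, w) = -(-1)*y/7 = y/7)
E = I*sqrt(21835) (E = sqrt(-21835) = I*sqrt(21835) ≈ 147.77*I)
W = 13/6 (W = -4/3 + ((-52 + 25)/((1/7)*3 - 3))/3 = -4/3 + (-27/(3/7 - 3))/3 = -4/3 + (-27/(-18/7))/3 = -4/3 + (-27*(-7/18))/3 = -4/3 + (1/3)*(21/2) = -4/3 + 7/2 = 13/6 ≈ 2.1667)
sqrt(E + (68 + W*83)) = sqrt(I*sqrt(21835) + (68 + (13/6)*83)) = sqrt(I*sqrt(21835) + (68 + 1079/6)) = sqrt(I*sqrt(21835) + 1487/6) = sqrt(1487/6 + I*sqrt(21835))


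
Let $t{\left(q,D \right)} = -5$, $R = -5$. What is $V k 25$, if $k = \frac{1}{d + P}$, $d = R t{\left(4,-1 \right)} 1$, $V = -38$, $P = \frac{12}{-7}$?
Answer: $- \frac{6650}{163} \approx -40.798$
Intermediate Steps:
$P = - \frac{12}{7}$ ($P = 12 \left(- \frac{1}{7}\right) = - \frac{12}{7} \approx -1.7143$)
$d = 25$ ($d = \left(-5\right) \left(-5\right) 1 = 25 \cdot 1 = 25$)
$k = \frac{7}{163}$ ($k = \frac{1}{25 - \frac{12}{7}} = \frac{1}{\frac{163}{7}} = \frac{7}{163} \approx 0.042945$)
$V k 25 = \left(-38\right) \frac{7}{163} \cdot 25 = \left(- \frac{266}{163}\right) 25 = - \frac{6650}{163}$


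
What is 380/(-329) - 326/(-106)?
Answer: 33487/17437 ≈ 1.9205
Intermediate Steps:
380/(-329) - 326/(-106) = 380*(-1/329) - 326*(-1/106) = -380/329 + 163/53 = 33487/17437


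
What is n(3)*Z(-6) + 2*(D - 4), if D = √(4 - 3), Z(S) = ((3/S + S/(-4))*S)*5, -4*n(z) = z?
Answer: 33/2 ≈ 16.500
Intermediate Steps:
n(z) = -z/4
Z(S) = 5*S*(3/S - S/4) (Z(S) = ((3/S + S*(-¼))*S)*5 = ((3/S - S/4)*S)*5 = (S*(3/S - S/4))*5 = 5*S*(3/S - S/4))
D = 1 (D = √1 = 1)
n(3)*Z(-6) + 2*(D - 4) = (-¼*3)*(15 - 5/4*(-6)²) + 2*(1 - 4) = -3*(15 - 5/4*36)/4 + 2*(-3) = -3*(15 - 45)/4 - 6 = -¾*(-30) - 6 = 45/2 - 6 = 33/2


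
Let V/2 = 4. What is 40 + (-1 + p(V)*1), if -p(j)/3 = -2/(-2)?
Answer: 36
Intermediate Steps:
V = 8 (V = 2*4 = 8)
p(j) = -3 (p(j) = -(-6)/(-2) = -(-6)*(-1)/2 = -3*1 = -3)
40 + (-1 + p(V)*1) = 40 + (-1 - 3*1) = 40 + (-1 - 3) = 40 - 4 = 36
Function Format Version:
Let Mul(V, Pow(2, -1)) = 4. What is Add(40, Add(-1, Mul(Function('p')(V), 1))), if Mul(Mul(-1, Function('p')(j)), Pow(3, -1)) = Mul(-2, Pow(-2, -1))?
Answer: 36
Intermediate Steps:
V = 8 (V = Mul(2, 4) = 8)
Function('p')(j) = -3 (Function('p')(j) = Mul(-3, Mul(-2, Pow(-2, -1))) = Mul(-3, Mul(-2, Rational(-1, 2))) = Mul(-3, 1) = -3)
Add(40, Add(-1, Mul(Function('p')(V), 1))) = Add(40, Add(-1, Mul(-3, 1))) = Add(40, Add(-1, -3)) = Add(40, -4) = 36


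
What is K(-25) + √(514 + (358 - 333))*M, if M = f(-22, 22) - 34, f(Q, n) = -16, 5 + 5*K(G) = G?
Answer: -6 - 350*√11 ≈ -1166.8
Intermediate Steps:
K(G) = -1 + G/5
M = -50 (M = -16 - 34 = -50)
K(-25) + √(514 + (358 - 333))*M = (-1 + (⅕)*(-25)) + √(514 + (358 - 333))*(-50) = (-1 - 5) + √(514 + 25)*(-50) = -6 + √539*(-50) = -6 + (7*√11)*(-50) = -6 - 350*√11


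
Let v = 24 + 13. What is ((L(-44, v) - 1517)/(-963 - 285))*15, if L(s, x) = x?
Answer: 925/52 ≈ 17.788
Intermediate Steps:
v = 37
((L(-44, v) - 1517)/(-963 - 285))*15 = ((37 - 1517)/(-963 - 285))*15 = -1480/(-1248)*15 = -1480*(-1/1248)*15 = (185/156)*15 = 925/52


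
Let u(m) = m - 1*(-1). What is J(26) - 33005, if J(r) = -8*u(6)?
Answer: -33061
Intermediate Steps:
u(m) = 1 + m (u(m) = m + 1 = 1 + m)
J(r) = -56 (J(r) = -8*(1 + 6) = -8*7 = -56)
J(26) - 33005 = -56 - 33005 = -33061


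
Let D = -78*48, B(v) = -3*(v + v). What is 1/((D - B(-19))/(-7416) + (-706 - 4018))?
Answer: -1236/5838221 ≈ -0.00021171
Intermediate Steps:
B(v) = -6*v
D = -3744
1/((D - B(-19))/(-7416) + (-706 - 4018)) = 1/((-3744 - (-6)*(-19))/(-7416) + (-706 - 4018)) = 1/((-3744 - 1*114)*(-1/7416) - 4724) = 1/((-3744 - 114)*(-1/7416) - 4724) = 1/(-3858*(-1/7416) - 4724) = 1/(643/1236 - 4724) = 1/(-5838221/1236) = -1236/5838221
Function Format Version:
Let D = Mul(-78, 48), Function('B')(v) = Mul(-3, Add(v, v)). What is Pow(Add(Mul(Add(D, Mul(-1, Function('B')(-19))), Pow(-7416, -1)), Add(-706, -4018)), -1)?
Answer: Rational(-1236, 5838221) ≈ -0.00021171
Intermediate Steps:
Function('B')(v) = Mul(-6, v) (Function('B')(v) = Mul(-3, Mul(2, v)) = Mul(-6, v))
D = -3744
Pow(Add(Mul(Add(D, Mul(-1, Function('B')(-19))), Pow(-7416, -1)), Add(-706, -4018)), -1) = Pow(Add(Mul(Add(-3744, Mul(-1, Mul(-6, -19))), Pow(-7416, -1)), Add(-706, -4018)), -1) = Pow(Add(Mul(Add(-3744, Mul(-1, 114)), Rational(-1, 7416)), -4724), -1) = Pow(Add(Mul(Add(-3744, -114), Rational(-1, 7416)), -4724), -1) = Pow(Add(Mul(-3858, Rational(-1, 7416)), -4724), -1) = Pow(Add(Rational(643, 1236), -4724), -1) = Pow(Rational(-5838221, 1236), -1) = Rational(-1236, 5838221)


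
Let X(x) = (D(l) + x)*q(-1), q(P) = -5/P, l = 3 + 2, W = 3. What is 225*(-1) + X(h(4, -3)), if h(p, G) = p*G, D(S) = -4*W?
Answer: -345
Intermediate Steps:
l = 5
D(S) = -12 (D(S) = -4*3 = -12)
h(p, G) = G*p
X(x) = -60 + 5*x (X(x) = (-12 + x)*(-5/(-1)) = (-12 + x)*(-5*(-1)) = (-12 + x)*5 = -60 + 5*x)
225*(-1) + X(h(4, -3)) = 225*(-1) + (-60 + 5*(-3*4)) = -225 + (-60 + 5*(-12)) = -225 + (-60 - 60) = -225 - 120 = -345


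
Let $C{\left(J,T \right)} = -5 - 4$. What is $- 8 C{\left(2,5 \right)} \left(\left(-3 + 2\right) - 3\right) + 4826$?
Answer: $4538$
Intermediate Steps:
$C{\left(J,T \right)} = -9$
$- 8 C{\left(2,5 \right)} \left(\left(-3 + 2\right) - 3\right) + 4826 = \left(-8\right) \left(-9\right) \left(\left(-3 + 2\right) - 3\right) + 4826 = 72 \left(-1 - 3\right) + 4826 = 72 \left(-4\right) + 4826 = -288 + 4826 = 4538$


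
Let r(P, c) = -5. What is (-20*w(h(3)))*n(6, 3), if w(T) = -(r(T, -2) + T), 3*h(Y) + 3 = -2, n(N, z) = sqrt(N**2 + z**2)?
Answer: -400*sqrt(5) ≈ -894.43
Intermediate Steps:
h(Y) = -5/3 (h(Y) = -1 + (1/3)*(-2) = -1 - 2/3 = -5/3)
w(T) = 5 - T (w(T) = -(-5 + T) = 5 - T)
(-20*w(h(3)))*n(6, 3) = (-20*(5 - 1*(-5/3)))*sqrt(6**2 + 3**2) = (-20*(5 + 5/3))*sqrt(36 + 9) = (-20*20/3)*sqrt(45) = -400*sqrt(5)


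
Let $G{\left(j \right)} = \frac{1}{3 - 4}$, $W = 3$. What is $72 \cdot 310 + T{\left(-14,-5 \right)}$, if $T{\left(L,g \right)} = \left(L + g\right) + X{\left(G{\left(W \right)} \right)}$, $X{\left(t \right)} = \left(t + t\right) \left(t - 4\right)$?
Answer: $22311$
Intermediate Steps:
$G{\left(j \right)} = -1$ ($G{\left(j \right)} = \frac{1}{-1} = -1$)
$X{\left(t \right)} = 2 t \left(-4 + t\right)$
$T{\left(L,g \right)} = 10 + L + g$ ($T{\left(L,g \right)} = \left(L + g\right) + 2 \left(-1\right) \left(-4 - 1\right) = \left(L + g\right) + 2 \left(-1\right) \left(-5\right) = \left(L + g\right) + 10 = 10 + L + g$)
$72 \cdot 310 + T{\left(-14,-5 \right)} = 72 \cdot 310 - 9 = 22320 - 9 = 22311$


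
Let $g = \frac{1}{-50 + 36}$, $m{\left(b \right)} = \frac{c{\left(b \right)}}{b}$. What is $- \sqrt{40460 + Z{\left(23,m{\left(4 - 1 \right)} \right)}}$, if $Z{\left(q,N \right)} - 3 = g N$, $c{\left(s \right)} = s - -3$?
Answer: $- \frac{2 \sqrt{495670}}{7} \approx -201.15$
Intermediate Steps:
$c{\left(s \right)} = 3 + s$ ($c{\left(s \right)} = s + 3 = 3 + s$)
$m{\left(b \right)} = \frac{3 + b}{b}$
$g = - \frac{1}{14}$ ($g = \frac{1}{-14} = - \frac{1}{14} \approx -0.071429$)
$Z{\left(q,N \right)} = 3 - \frac{N}{14}$
$- \sqrt{40460 + Z{\left(23,m{\left(4 - 1 \right)} \right)}} = - \sqrt{40460 + \left(3 - \frac{\frac{1}{4 - 1} \left(3 + \left(4 - 1\right)\right)}{14}\right)} = - \sqrt{40460 + \left(3 - \frac{\frac{1}{3} \left(3 + 3\right)}{14}\right)} = - \sqrt{40460 + \left(3 - \frac{\frac{1}{3} \cdot 6}{14}\right)} = - \sqrt{40460 + \left(3 - \frac{1}{7}\right)} = - \sqrt{40460 + \frac{20}{7}} = - \sqrt{\frac{283240}{7}} = - \frac{2 \sqrt{495670}}{7}$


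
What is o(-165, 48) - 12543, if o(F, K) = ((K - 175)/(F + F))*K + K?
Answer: -686209/55 ≈ -12477.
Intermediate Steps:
o(F, K) = K + K*(-175 + K)/(2*F) (o(F, K) = ((-175 + K)/((2*F)))*K + K = ((-175 + K)*(1/(2*F)))*K + K = ((-175 + K)/(2*F))*K + K = K*(-175 + K)/(2*F) + K = K + K*(-175 + K)/(2*F))
o(-165, 48) - 12543 = (½)*48*(-175 + 48 + 2*(-165))/(-165) - 12543 = (½)*48*(-1/165)*(-175 + 48 - 330) - 12543 = (½)*48*(-1/165)*(-457) - 12543 = 3656/55 - 12543 = -686209/55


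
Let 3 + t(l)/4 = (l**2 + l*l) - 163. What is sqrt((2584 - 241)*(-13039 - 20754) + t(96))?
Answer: I*sqrt(79103935) ≈ 8894.0*I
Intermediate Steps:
t(l) = -664 + 8*l**2 (t(l) = -12 + 4*((l**2 + l*l) - 163) = -12 + 4*((l**2 + l**2) - 163) = -12 + 4*(2*l**2 - 163) = -12 + 4*(-163 + 2*l**2) = -12 + (-652 + 8*l**2) = -664 + 8*l**2)
sqrt((2584 - 241)*(-13039 - 20754) + t(96)) = sqrt((2584 - 241)*(-13039 - 20754) + (-664 + 8*96**2)) = sqrt(2343*(-33793) + (-664 + 8*9216)) = sqrt(-79176999 + (-664 + 73728)) = sqrt(-79176999 + 73064) = sqrt(-79103935) = I*sqrt(79103935)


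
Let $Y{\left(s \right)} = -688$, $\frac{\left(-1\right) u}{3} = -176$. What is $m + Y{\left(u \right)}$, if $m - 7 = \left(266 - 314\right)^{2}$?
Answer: $1623$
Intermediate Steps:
$u = 528$ ($u = \left(-3\right) \left(-176\right) = 528$)
$m = 2311$ ($m = 7 + \left(266 - 314\right)^{2} = 7 + \left(-48\right)^{2} = 7 + 2304 = 2311$)
$m + Y{\left(u \right)} = 2311 - 688 = 1623$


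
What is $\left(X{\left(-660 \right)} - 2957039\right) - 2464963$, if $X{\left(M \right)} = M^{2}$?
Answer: $-4986402$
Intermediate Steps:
$\left(X{\left(-660 \right)} - 2957039\right) - 2464963 = \left(\left(-660\right)^{2} - 2957039\right) - 2464963 = \left(435600 - 2957039\right) - 2464963 = -2521439 - 2464963 = -4986402$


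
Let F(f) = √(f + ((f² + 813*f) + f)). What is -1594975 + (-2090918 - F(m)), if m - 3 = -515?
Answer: -3685893 - 16*I*√606 ≈ -3.6859e+6 - 393.87*I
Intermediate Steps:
m = -512 (m = 3 - 515 = -512)
F(f) = √(f² + 815*f) (F(f) = √(f + (f² + 814*f)) = √(f² + 815*f))
-1594975 + (-2090918 - F(m)) = -1594975 + (-2090918 - √(-512*(815 - 512))) = -1594975 + (-2090918 - √(-512*303)) = -1594975 + (-2090918 - √(-155136)) = -1594975 + (-2090918 - 16*I*√606) = -3685893 - 16*I*√606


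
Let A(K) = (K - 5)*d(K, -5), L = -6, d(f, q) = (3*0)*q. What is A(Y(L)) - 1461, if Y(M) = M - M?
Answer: -1461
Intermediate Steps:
d(f, q) = 0 (d(f, q) = 0*q = 0)
Y(M) = 0
A(K) = 0 (A(K) = (K - 5)*0 = (-5 + K)*0 = 0)
A(Y(L)) - 1461 = 0 - 1461 = -1461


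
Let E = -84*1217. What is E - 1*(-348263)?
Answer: 246035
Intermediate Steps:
E = -102228
E - 1*(-348263) = -102228 - 1*(-348263) = -102228 + 348263 = 246035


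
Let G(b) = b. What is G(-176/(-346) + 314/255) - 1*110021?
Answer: -4853499653/44115 ≈ -1.1002e+5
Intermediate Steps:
G(-176/(-346) + 314/255) - 1*110021 = (-176/(-346) + 314/255) - 1*110021 = (-176*(-1/346) + 314*(1/255)) - 110021 = (88/173 + 314/255) - 110021 = 76762/44115 - 110021 = -4853499653/44115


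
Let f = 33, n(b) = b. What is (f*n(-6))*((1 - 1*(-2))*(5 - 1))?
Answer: -2376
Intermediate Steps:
(f*n(-6))*((1 - 1*(-2))*(5 - 1)) = (33*(-6))*((1 - 1*(-2))*(5 - 1)) = -198*(1 + 2)*4 = -594*4 = -198*12 = -2376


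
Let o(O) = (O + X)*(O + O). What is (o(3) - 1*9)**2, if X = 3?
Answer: 729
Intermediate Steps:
o(O) = 2*O*(3 + O) (o(O) = (O + 3)*(O + O) = (3 + O)*(2*O) = 2*O*(3 + O))
(o(3) - 1*9)**2 = (2*3*(3 + 3) - 1*9)**2 = (2*3*6 - 9)**2 = (36 - 9)**2 = 27**2 = 729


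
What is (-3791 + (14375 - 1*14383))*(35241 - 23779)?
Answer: -43544138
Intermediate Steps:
(-3791 + (14375 - 1*14383))*(35241 - 23779) = (-3791 + (14375 - 14383))*11462 = (-3791 - 8)*11462 = -3799*11462 = -43544138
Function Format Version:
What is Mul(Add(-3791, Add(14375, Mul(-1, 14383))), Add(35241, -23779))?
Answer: -43544138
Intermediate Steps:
Mul(Add(-3791, Add(14375, Mul(-1, 14383))), Add(35241, -23779)) = Mul(Add(-3791, Add(14375, -14383)), 11462) = Mul(Add(-3791, -8), 11462) = Mul(-3799, 11462) = -43544138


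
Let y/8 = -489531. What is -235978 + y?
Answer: -4152226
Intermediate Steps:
y = -3916248 (y = 8*(-489531) = -3916248)
-235978 + y = -235978 - 3916248 = -4152226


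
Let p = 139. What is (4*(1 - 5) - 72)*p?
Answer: -12232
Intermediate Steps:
(4*(1 - 5) - 72)*p = (4*(1 - 5) - 72)*139 = (4*(-4) - 72)*139 = (-16 - 72)*139 = -88*139 = -12232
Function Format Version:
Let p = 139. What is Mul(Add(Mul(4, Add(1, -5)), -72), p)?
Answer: -12232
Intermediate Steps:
Mul(Add(Mul(4, Add(1, -5)), -72), p) = Mul(Add(Mul(4, Add(1, -5)), -72), 139) = Mul(Add(Mul(4, -4), -72), 139) = Mul(Add(-16, -72), 139) = Mul(-88, 139) = -12232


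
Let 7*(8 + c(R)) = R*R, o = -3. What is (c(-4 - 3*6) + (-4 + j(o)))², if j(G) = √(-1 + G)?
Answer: 159804/49 + 1600*I/7 ≈ 3261.3 + 228.57*I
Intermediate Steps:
c(R) = -8 + R²/7 (c(R) = -8 + (R*R)/7 = -8 + R²/7)
(c(-4 - 3*6) + (-4 + j(o)))² = ((-8 + (-4 - 3*6)²/7) + (-4 + √(-1 - 3)))² = ((-8 + (-4 - 18)²/7) + (-4 + √(-4)))² = ((-8 + (⅐)*(-22)²) + (-4 + 2*I))² = ((-8 + (⅐)*484) + (-4 + 2*I))² = ((-8 + 484/7) + (-4 + 2*I))² = (428/7 + (-4 + 2*I))² = (400/7 + 2*I)²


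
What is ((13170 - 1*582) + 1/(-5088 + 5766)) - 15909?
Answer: -2251637/678 ≈ -3321.0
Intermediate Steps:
((13170 - 1*582) + 1/(-5088 + 5766)) - 15909 = ((13170 - 582) + 1/678) - 15909 = (12588 + 1/678) - 15909 = 8534665/678 - 15909 = -2251637/678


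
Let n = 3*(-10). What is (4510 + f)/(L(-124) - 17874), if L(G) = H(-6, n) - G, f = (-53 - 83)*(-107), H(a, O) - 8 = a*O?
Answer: -3177/2927 ≈ -1.0854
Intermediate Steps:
n = -30
H(a, O) = 8 + O*a (H(a, O) = 8 + a*O = 8 + O*a)
f = 14552 (f = -136*(-107) = 14552)
L(G) = 188 - G (L(G) = (8 - 30*(-6)) - G = (8 + 180) - G = 188 - G)
(4510 + f)/(L(-124) - 17874) = (4510 + 14552)/((188 - 1*(-124)) - 17874) = 19062/((188 + 124) - 17874) = 19062/(312 - 17874) = 19062/(-17562) = 19062*(-1/17562) = -3177/2927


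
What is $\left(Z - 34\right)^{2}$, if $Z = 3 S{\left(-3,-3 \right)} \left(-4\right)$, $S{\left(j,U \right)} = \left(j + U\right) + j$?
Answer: $5476$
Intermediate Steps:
$S{\left(j,U \right)} = U + 2 j$ ($S{\left(j,U \right)} = \left(U + j\right) + j = U + 2 j$)
$Z = 108$ ($Z = 3 \left(-3 + 2 \left(-3\right)\right) \left(-4\right) = 3 \left(-3 - 6\right) \left(-4\right) = 3 \left(-9\right) \left(-4\right) = \left(-27\right) \left(-4\right) = 108$)
$\left(Z - 34\right)^{2} = \left(108 - 34\right)^{2} = 74^{2} = 5476$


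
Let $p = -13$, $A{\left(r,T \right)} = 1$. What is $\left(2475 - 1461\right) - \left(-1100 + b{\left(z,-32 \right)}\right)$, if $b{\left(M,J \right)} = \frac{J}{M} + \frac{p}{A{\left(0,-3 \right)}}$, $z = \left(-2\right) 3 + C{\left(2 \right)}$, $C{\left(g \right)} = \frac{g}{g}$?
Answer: $\frac{10603}{5} \approx 2120.6$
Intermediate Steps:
$C{\left(g \right)} = 1$
$z = -5$ ($z = \left(-2\right) 3 + 1 = -6 + 1 = -5$)
$b{\left(M,J \right)} = -13 + \frac{J}{M}$ ($b{\left(M,J \right)} = \frac{J}{M} - \frac{13}{1} = \frac{J}{M} - 13 = -13 + \frac{J}{M}$)
$\left(2475 - 1461\right) - \left(-1100 + b{\left(z,-32 \right)}\right) = \left(2475 - 1461\right) + \left(1100 - \left(-13 - \frac{32}{-5}\right)\right) = 1014 + \left(1100 - \left(-13 - - \frac{32}{5}\right)\right) = 1014 + \left(1100 - \left(-13 + \frac{32}{5}\right)\right) = 1014 + \left(1100 - - \frac{33}{5}\right) = 1014 + \left(1100 + \frac{33}{5}\right) = 1014 + \frac{5533}{5} = \frac{10603}{5}$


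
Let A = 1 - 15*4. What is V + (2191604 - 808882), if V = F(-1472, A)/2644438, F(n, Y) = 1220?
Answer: 1828261300728/1322219 ≈ 1.3827e+6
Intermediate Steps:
A = -59 (A = 1 - 60 = -59)
V = 610/1322219 (V = 1220/2644438 = 1220*(1/2644438) = 610/1322219 ≈ 0.00046135)
V + (2191604 - 808882) = 610/1322219 + (2191604 - 808882) = 610/1322219 + 1382722 = 1828261300728/1322219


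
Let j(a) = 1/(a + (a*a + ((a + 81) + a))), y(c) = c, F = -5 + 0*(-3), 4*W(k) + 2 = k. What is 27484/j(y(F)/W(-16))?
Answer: 190491604/81 ≈ 2.3517e+6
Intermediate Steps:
W(k) = -½ + k/4
F = -5 (F = -5 + 0 = -5)
j(a) = 1/(81 + a² + 3*a) (j(a) = 1/(a + (a² + ((81 + a) + a))) = 1/(a + (a² + (81 + 2*a))) = 1/(a + (81 + a² + 2*a)) = 1/(81 + a² + 3*a))
27484/j(y(F)/W(-16)) = 27484/(1/(81 + (-5/(-½ + (¼)*(-16)))² + 3*(-5/(-½ + (¼)*(-16))))) = 27484/(1/(81 + (-5/(-½ - 4))² + 3*(-5/(-½ - 4)))) = 27484/(1/(81 + (-5/(-9/2))² + 3*(-5/(-9/2)))) = 27484/(1/(81 + (-5*(-2/9))² + 3*(-5*(-2/9)))) = 27484/(1/(81 + (10/9)² + 3*(10/9))) = 27484/(1/(81 + 100/81 + 10/3)) = 27484/(1/(6931/81)) = 27484/(81/6931) = 27484*(6931/81) = 190491604/81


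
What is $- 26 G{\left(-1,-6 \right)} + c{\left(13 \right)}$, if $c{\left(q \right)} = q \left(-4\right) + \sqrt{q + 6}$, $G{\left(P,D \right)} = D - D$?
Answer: $-52 + \sqrt{19} \approx -47.641$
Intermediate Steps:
$G{\left(P,D \right)} = 0$
$c{\left(q \right)} = \sqrt{6 + q} - 4 q$ ($c{\left(q \right)} = - 4 q + \sqrt{6 + q} = \sqrt{6 + q} - 4 q$)
$- 26 G{\left(-1,-6 \right)} + c{\left(13 \right)} = \left(-26\right) 0 + \left(\sqrt{6 + 13} - 52\right) = 0 - \left(52 - \sqrt{19}\right) = -52 + \sqrt{19}$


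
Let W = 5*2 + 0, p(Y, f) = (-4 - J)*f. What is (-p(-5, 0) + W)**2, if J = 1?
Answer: 100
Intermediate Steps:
p(Y, f) = -5*f (p(Y, f) = (-4 - 1*1)*f = (-4 - 1)*f = -5*f)
W = 10 (W = 10 + 0 = 10)
(-p(-5, 0) + W)**2 = (-(-5)*0 + 10)**2 = (-1*0 + 10)**2 = (0 + 10)**2 = 10**2 = 100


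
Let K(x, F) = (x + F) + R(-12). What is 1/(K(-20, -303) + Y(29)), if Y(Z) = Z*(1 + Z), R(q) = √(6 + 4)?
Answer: 547/299199 - √10/299199 ≈ 0.0018176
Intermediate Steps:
R(q) = √10
K(x, F) = F + x + √10 (K(x, F) = (x + F) + √10 = (F + x) + √10 = F + x + √10)
1/(K(-20, -303) + Y(29)) = 1/((-303 - 20 + √10) + 29*(1 + 29)) = 1/((-323 + √10) + 29*30) = 1/((-323 + √10) + 870) = 1/(547 + √10)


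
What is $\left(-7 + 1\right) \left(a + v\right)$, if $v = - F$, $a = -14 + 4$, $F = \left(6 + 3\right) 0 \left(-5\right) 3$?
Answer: $60$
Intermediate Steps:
$F = 0$ ($F = 9 \cdot 0 \left(-5\right) 3 = 0 \left(-5\right) 3 = 0 \cdot 3 = 0$)
$a = -10$
$v = 0$ ($v = \left(-1\right) 0 = 0$)
$\left(-7 + 1\right) \left(a + v\right) = \left(-7 + 1\right) \left(-10 + 0\right) = \left(-6\right) \left(-10\right) = 60$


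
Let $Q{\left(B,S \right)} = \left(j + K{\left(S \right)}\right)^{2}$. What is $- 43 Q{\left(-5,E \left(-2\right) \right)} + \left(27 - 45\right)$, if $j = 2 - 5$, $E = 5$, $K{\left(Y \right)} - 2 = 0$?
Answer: $-61$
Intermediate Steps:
$K{\left(Y \right)} = 2$ ($K{\left(Y \right)} = 2 + 0 = 2$)
$j = -3$
$Q{\left(B,S \right)} = 1$ ($Q{\left(B,S \right)} = \left(-3 + 2\right)^{2} = \left(-1\right)^{2} = 1$)
$- 43 Q{\left(-5,E \left(-2\right) \right)} + \left(27 - 45\right) = \left(-43\right) 1 + \left(27 - 45\right) = -43 + \left(27 - 45\right) = -43 - 18 = -61$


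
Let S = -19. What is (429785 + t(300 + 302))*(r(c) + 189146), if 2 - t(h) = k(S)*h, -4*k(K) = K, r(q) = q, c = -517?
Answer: 161061814795/2 ≈ 8.0531e+10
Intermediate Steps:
k(K) = -K/4
t(h) = 2 - 19*h/4 (t(h) = 2 - (-1/4*(-19))*h = 2 - 19*h/4)
(429785 + t(300 + 302))*(r(c) + 189146) = (429785 + (2 - 19*(300 + 302)/4))*(-517 + 189146) = (429785 + (2 - 19/4*602))*188629 = (429785 + (2 - 5719/2))*188629 = (429785 - 5715/2)*188629 = (853855/2)*188629 = 161061814795/2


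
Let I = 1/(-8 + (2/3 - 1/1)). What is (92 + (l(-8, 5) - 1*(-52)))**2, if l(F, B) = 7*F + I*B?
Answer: 190969/25 ≈ 7638.8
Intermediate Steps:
I = -3/25 (I = 1/(-8 + (2*(1/3) - 1*1)) = 1/(-8 + (2/3 - 1)) = 1/(-8 - 1/3) = 1/(-25/3) = -3/25 ≈ -0.12000)
l(F, B) = 7*F - 3*B/25
(92 + (l(-8, 5) - 1*(-52)))**2 = (92 + ((7*(-8) - 3/25*5) - 1*(-52)))**2 = (92 + ((-56 - 3/5) + 52))**2 = (92 + (-283/5 + 52))**2 = (92 - 23/5)**2 = (437/5)**2 = 190969/25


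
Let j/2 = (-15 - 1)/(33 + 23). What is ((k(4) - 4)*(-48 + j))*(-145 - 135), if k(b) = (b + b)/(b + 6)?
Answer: -43520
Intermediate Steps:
k(b) = 2*b/(6 + b) (k(b) = (2*b)/(6 + b) = 2*b/(6 + b))
j = -4/7 (j = 2*((-15 - 1)/(33 + 23)) = 2*(-16/56) = 2*(-16*1/56) = 2*(-2/7) = -4/7 ≈ -0.57143)
((k(4) - 4)*(-48 + j))*(-145 - 135) = ((2*4/(6 + 4) - 4)*(-48 - 4/7))*(-145 - 135) = ((2*4/10 - 4)*(-340/7))*(-280) = ((2*4*(1/10) - 4)*(-340/7))*(-280) = ((4/5 - 4)*(-340/7))*(-280) = -16/5*(-340/7)*(-280) = (1088/7)*(-280) = -43520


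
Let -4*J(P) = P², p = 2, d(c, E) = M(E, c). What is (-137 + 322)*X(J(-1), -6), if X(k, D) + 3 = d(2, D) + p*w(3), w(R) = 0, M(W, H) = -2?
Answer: -925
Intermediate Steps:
d(c, E) = -2
J(P) = -P²/4
X(k, D) = -5 (X(k, D) = -3 + (-2 + 2*0) = -3 + (-2 + 0) = -3 - 2 = -5)
(-137 + 322)*X(J(-1), -6) = (-137 + 322)*(-5) = 185*(-5) = -925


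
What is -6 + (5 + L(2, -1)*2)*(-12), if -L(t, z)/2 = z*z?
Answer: -18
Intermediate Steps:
L(t, z) = -2*z**2 (L(t, z) = -2*z*z = -2*z**2)
-6 + (5 + L(2, -1)*2)*(-12) = -6 + (5 - 2*(-1)**2*2)*(-12) = -6 + (5 - 2*1*2)*(-12) = -6 + (5 - 2*2)*(-12) = -6 + (5 - 4)*(-12) = -6 + 1*(-12) = -6 - 12 = -18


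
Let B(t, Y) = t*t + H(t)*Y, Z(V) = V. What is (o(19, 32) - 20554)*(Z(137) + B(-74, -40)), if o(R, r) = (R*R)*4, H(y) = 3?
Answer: -104971230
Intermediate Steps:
o(R, r) = 4*R² (o(R, r) = R²*4 = 4*R²)
B(t, Y) = t² + 3*Y (B(t, Y) = t*t + 3*Y = t² + 3*Y)
(o(19, 32) - 20554)*(Z(137) + B(-74, -40)) = (4*19² - 20554)*(137 + ((-74)² + 3*(-40))) = (4*361 - 20554)*(137 + (5476 - 120)) = (1444 - 20554)*(137 + 5356) = -19110*5493 = -104971230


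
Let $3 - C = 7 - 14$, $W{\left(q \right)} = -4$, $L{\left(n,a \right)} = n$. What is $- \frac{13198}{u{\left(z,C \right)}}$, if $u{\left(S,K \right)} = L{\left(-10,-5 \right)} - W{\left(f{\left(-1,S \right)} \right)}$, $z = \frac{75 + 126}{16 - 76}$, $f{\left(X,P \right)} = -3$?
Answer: $\frac{6599}{3} \approx 2199.7$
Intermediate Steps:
$C = 10$ ($C = 3 - \left(7 - 14\right) = 3 - -7 = 3 + 7 = 10$)
$z = - \frac{67}{20}$ ($z = \frac{201}{-60} = 201 \left(- \frac{1}{60}\right) = - \frac{67}{20} \approx -3.35$)
$u{\left(S,K \right)} = -6$ ($u{\left(S,K \right)} = -10 - -4 = -10 + 4 = -6$)
$- \frac{13198}{u{\left(z,C \right)}} = - \frac{13198}{-6} = \left(-13198\right) \left(- \frac{1}{6}\right) = \frac{6599}{3}$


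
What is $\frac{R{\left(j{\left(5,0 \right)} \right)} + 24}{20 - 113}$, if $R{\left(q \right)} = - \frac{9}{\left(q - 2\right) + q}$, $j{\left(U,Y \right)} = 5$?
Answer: $- \frac{61}{248} \approx -0.24597$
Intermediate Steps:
$R{\left(q \right)} = - \frac{9}{-2 + 2 q}$ ($R{\left(q \right)} = - \frac{9}{\left(-2 + q\right) + q} = - \frac{9}{-2 + 2 q}$)
$\frac{R{\left(j{\left(5,0 \right)} \right)} + 24}{20 - 113} = \frac{- \frac{9}{-2 + 2 \cdot 5} + 24}{20 - 113} = \frac{- \frac{9}{-2 + 10} + 24}{-93} = \left(- \frac{9}{8} + 24\right) \left(- \frac{1}{93}\right) = \frac{183}{8} \left(- \frac{1}{93}\right) = - \frac{61}{248}$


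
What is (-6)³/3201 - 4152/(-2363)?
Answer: 4260048/2521321 ≈ 1.6896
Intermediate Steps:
(-6)³/3201 - 4152/(-2363) = -216*1/3201 - 4152*(-1/2363) = -72/1067 + 4152/2363 = 4260048/2521321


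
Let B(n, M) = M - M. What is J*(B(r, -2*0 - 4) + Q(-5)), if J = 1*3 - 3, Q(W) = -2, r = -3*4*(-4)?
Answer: 0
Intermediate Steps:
r = 48 (r = -12*(-4) = 48)
B(n, M) = 0
J = 0 (J = 3 - 3 = 0)
J*(B(r, -2*0 - 4) + Q(-5)) = 0*(0 - 2) = 0*(-2) = 0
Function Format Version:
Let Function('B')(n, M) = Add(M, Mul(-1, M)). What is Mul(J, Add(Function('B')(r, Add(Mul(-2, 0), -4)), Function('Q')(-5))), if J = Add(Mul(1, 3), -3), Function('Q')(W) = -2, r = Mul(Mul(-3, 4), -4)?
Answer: 0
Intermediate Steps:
r = 48 (r = Mul(-12, -4) = 48)
Function('B')(n, M) = 0
J = 0 (J = Add(3, -3) = 0)
Mul(J, Add(Function('B')(r, Add(Mul(-2, 0), -4)), Function('Q')(-5))) = Mul(0, Add(0, -2)) = Mul(0, -2) = 0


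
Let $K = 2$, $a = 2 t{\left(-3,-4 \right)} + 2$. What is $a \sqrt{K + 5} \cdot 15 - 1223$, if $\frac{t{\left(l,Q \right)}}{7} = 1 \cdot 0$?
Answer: $-1223 + 30 \sqrt{7} \approx -1143.6$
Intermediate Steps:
$t{\left(l,Q \right)} = 0$ ($t{\left(l,Q \right)} = 7 \cdot 1 \cdot 0 = 7 \cdot 0 = 0$)
$a = 2$ ($a = 2 \cdot 0 + 2 = 0 + 2 = 2$)
$a \sqrt{K + 5} \cdot 15 - 1223 = 2 \sqrt{2 + 5} \cdot 15 - 1223 = 2 \sqrt{7} \cdot 15 - 1223 = 30 \sqrt{7} - 1223 = -1223 + 30 \sqrt{7}$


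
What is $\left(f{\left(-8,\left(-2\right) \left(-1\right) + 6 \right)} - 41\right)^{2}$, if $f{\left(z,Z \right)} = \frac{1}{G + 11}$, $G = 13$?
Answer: $\frac{966289}{576} \approx 1677.6$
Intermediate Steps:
$f{\left(z,Z \right)} = \frac{1}{24}$ ($f{\left(z,Z \right)} = \frac{1}{13 + 11} = \frac{1}{24}$)
$\left(f{\left(-8,\left(-2\right) \left(-1\right) + 6 \right)} - 41\right)^{2} = \left(\frac{1}{24} - 41\right)^{2} = \left(- \frac{983}{24}\right)^{2} = \frac{966289}{576}$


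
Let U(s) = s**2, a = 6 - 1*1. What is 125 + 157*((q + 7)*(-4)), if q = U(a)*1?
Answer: -19971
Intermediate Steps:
a = 5 (a = 6 - 1 = 5)
q = 25 (q = 5**2*1 = 25*1 = 25)
125 + 157*((q + 7)*(-4)) = 125 + 157*((25 + 7)*(-4)) = 125 + 157*(32*(-4)) = 125 + 157*(-128) = 125 - 20096 = -19971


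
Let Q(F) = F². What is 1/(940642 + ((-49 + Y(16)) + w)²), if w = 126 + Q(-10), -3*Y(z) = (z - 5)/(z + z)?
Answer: 9216/8957311033 ≈ 1.0289e-6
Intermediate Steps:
Y(z) = -(-5 + z)/(6*z) (Y(z) = -(z - 5)/(3*(z + z)) = -(-5 + z)/(3*(2*z)) = -(-5 + z)*1/(2*z)/3 = -(-5 + z)/(6*z))
w = 226 (w = 126 + (-10)² = 126 + 100 = 226)
1/(940642 + ((-49 + Y(16)) + w)²) = 1/(940642 + ((-49 + (⅙)*(5 - 1*16)/16) + 226)²) = 1/(940642 + ((-49 + (⅙)*(1/16)*(5 - 16)) + 226)²) = 1/(940642 + ((-49 + (⅙)*(1/16)*(-11)) + 226)²) = 1/(940642 + ((-49 - 11/96) + 226)²) = 1/(940642 + (-4715/96 + 226)²) = 1/(940642 + (16981/96)²) = 1/(940642 + 288354361/9216) = 1/(8957311033/9216) = 9216/8957311033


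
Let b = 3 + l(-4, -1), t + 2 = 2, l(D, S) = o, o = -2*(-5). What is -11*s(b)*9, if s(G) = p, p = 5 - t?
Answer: -495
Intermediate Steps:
o = 10
l(D, S) = 10
t = 0 (t = -2 + 2 = 0)
b = 13 (b = 3 + 10 = 13)
p = 5 (p = 5 - 1*0 = 5 + 0 = 5)
s(G) = 5
-11*s(b)*9 = -11*5*9 = -55*9 = -495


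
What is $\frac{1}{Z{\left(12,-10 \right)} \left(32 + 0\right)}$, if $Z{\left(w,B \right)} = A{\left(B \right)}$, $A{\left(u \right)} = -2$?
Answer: $- \frac{1}{64} \approx -0.015625$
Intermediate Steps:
$Z{\left(w,B \right)} = -2$
$\frac{1}{Z{\left(12,-10 \right)} \left(32 + 0\right)} = \frac{1}{\left(-2\right) \left(32 + 0\right)} = \frac{1}{\left(-2\right) 32} = \frac{1}{-64} = - \frac{1}{64}$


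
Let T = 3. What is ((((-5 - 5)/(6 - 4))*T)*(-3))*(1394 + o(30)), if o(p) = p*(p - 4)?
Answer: 97830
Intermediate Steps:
o(p) = p*(-4 + p)
((((-5 - 5)/(6 - 4))*T)*(-3))*(1394 + o(30)) = ((((-5 - 5)/(6 - 4))*3)*(-3))*(1394 + 30*(-4 + 30)) = ((-10/2*3)*(-3))*(1394 + 30*26) = ((-10*½*3)*(-3))*(1394 + 780) = (-5*3*(-3))*2174 = -15*(-3)*2174 = 45*2174 = 97830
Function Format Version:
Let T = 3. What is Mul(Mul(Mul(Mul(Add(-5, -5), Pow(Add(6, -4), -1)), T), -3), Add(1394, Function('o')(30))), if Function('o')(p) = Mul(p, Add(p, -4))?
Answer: 97830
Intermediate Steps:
Function('o')(p) = Mul(p, Add(-4, p))
Mul(Mul(Mul(Mul(Add(-5, -5), Pow(Add(6, -4), -1)), T), -3), Add(1394, Function('o')(30))) = Mul(Mul(Mul(Mul(Add(-5, -5), Pow(Add(6, -4), -1)), 3), -3), Add(1394, Mul(30, Add(-4, 30)))) = Mul(Mul(Mul(Mul(-10, Pow(2, -1)), 3), -3), Add(1394, Mul(30, 26))) = Mul(Mul(Mul(Mul(-10, Rational(1, 2)), 3), -3), Add(1394, 780)) = Mul(Mul(Mul(-5, 3), -3), 2174) = Mul(Mul(-15, -3), 2174) = Mul(45, 2174) = 97830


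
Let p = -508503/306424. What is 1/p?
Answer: -306424/508503 ≈ -0.60260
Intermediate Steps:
p = -508503/306424 (p = -508503*1/306424 = -508503/306424 ≈ -1.6595)
1/p = 1/(-508503/306424) = -306424/508503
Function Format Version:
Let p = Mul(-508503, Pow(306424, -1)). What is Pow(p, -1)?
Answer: Rational(-306424, 508503) ≈ -0.60260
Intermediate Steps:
p = Rational(-508503, 306424) (p = Mul(-508503, Rational(1, 306424)) = Rational(-508503, 306424) ≈ -1.6595)
Pow(p, -1) = Pow(Rational(-508503, 306424), -1) = Rational(-306424, 508503)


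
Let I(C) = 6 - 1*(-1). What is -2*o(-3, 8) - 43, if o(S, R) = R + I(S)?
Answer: -73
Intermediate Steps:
I(C) = 7 (I(C) = 6 + 1 = 7)
o(S, R) = 7 + R (o(S, R) = R + 7 = 7 + R)
-2*o(-3, 8) - 43 = -2*(7 + 8) - 43 = -2*15 - 43 = -30 - 43 = -73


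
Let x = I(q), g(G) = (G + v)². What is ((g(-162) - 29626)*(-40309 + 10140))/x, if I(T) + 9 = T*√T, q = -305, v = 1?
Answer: -1005985305/28372706 + 34091724225*I*√305/28372706 ≈ -35.456 + 20984.0*I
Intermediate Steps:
g(G) = (1 + G)² (g(G) = (G + 1)² = (1 + G)²)
I(T) = -9 + T^(3/2) (I(T) = -9 + T*√T = -9 + T^(3/2))
x = -9 - 305*I*√305 (x = -9 + (-305)^(3/2) = -9 - 305*I*√305 ≈ -9.0 - 5326.6*I)
((g(-162) - 29626)*(-40309 + 10140))/x = (((1 - 162)² - 29626)*(-40309 + 10140))/(-9 - 305*I*√305) = (((-161)² - 29626)*(-30169))/(-9 - 305*I*√305) = ((25921 - 29626)*(-30169))/(-9 - 305*I*√305) = (-3705*(-30169))/(-9 - 305*I*√305) = 111776145/(-9 - 305*I*√305)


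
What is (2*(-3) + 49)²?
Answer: 1849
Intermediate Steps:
(2*(-3) + 49)² = (-6 + 49)² = 43² = 1849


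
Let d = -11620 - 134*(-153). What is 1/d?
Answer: 1/8882 ≈ 0.00011259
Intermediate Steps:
d = 8882 (d = -11620 - 1*(-20502) = -11620 + 20502 = 8882)
1/d = 1/8882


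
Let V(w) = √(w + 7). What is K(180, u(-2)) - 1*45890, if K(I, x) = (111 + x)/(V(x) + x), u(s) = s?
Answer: -45672 + 109*√5 ≈ -45428.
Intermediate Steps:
V(w) = √(7 + w)
K(I, x) = (111 + x)/(x + √(7 + x)) (K(I, x) = (111 + x)/(√(7 + x) + x) = (111 + x)/(x + √(7 + x)))
K(180, u(-2)) - 1*45890 = (111 - 2)/(-2 + √(7 - 2)) - 1*45890 = 109/(-2 + √5) - 45890 = -45890 + 109/(-2 + √5)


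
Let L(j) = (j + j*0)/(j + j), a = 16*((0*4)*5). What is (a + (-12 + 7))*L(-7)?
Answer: -5/2 ≈ -2.5000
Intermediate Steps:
a = 0 (a = 16*(0*5) = 16*0 = 0)
L(j) = 1/2 (L(j) = (j + 0)/((2*j)) = j*(1/(2*j)) = 1/2)
(a + (-12 + 7))*L(-7) = (0 + (-12 + 7))*(1/2) = (0 - 5)*(1/2) = -5*1/2 = -5/2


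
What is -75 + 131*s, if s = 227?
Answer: 29662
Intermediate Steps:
-75 + 131*s = -75 + 131*227 = -75 + 29737 = 29662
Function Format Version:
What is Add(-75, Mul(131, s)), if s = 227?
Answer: 29662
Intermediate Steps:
Add(-75, Mul(131, s)) = Add(-75, Mul(131, 227)) = Add(-75, 29737) = 29662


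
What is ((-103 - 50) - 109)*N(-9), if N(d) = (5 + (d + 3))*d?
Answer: -2358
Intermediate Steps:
N(d) = d*(8 + d) (N(d) = (5 + (3 + d))*d = (8 + d)*d = d*(8 + d))
((-103 - 50) - 109)*N(-9) = ((-103 - 50) - 109)*(-9*(8 - 9)) = (-153 - 109)*(-9*(-1)) = -262*9 = -2358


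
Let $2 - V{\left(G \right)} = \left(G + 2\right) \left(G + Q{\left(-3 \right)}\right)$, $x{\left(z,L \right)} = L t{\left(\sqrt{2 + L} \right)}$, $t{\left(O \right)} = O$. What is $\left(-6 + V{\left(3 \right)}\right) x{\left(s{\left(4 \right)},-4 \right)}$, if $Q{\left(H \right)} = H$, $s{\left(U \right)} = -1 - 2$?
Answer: $16 i \sqrt{2} \approx 22.627 i$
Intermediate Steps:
$s{\left(U \right)} = -3$ ($s{\left(U \right)} = -1 - 2 = -3$)
$x{\left(z,L \right)} = L \sqrt{2 + L}$
$V{\left(G \right)} = 2 - \left(-3 + G\right) \left(2 + G\right)$ ($V{\left(G \right)} = 2 - \left(G + 2\right) \left(G - 3\right) = 2 - \left(2 + G\right) \left(-3 + G\right) = 2 - \left(-3 + G\right) \left(2 + G\right)$)
$\left(-6 + V{\left(3 \right)}\right) x{\left(s{\left(4 \right)},-4 \right)} = \left(-6 + \left(8 + 3 - 3^{2}\right)\right) \left(- 4 \sqrt{2 - 4}\right) = \left(-6 + \left(8 + 3 - 9\right)\right) \left(- 4 \sqrt{-2}\right) = \left(-6 + \left(8 + 3 - 9\right)\right) \left(- 4 i \sqrt{2}\right) = \left(-6 + 2\right) \left(- 4 i \sqrt{2}\right) = - 4 \left(- 4 i \sqrt{2}\right) = 16 i \sqrt{2}$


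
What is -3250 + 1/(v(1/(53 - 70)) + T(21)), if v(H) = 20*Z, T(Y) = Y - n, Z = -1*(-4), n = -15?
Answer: -376999/116 ≈ -3250.0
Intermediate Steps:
Z = 4
T(Y) = 15 + Y (T(Y) = Y - 1*(-15) = Y + 15 = 15 + Y)
v(H) = 80 (v(H) = 20*4 = 80)
-3250 + 1/(v(1/(53 - 70)) + T(21)) = -3250 + 1/(80 + (15 + 21)) = -3250 + 1/(80 + 36) = -3250 + 1/116 = -376999/116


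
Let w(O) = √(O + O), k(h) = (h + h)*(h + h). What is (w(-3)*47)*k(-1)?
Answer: 188*I*√6 ≈ 460.5*I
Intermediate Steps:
k(h) = 4*h² (k(h) = (2*h)*(2*h) = 4*h²)
w(O) = √2*√O (w(O) = √(2*O) = √2*√O)
(w(-3)*47)*k(-1) = ((√2*√(-3))*47)*(4*(-1)²) = ((√2*(I*√3))*47)*(4*1) = ((I*√6)*47)*4 = (47*I*√6)*4 = 188*I*√6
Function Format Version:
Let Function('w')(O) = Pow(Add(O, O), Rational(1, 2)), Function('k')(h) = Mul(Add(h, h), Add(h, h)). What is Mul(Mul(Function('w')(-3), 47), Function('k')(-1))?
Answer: Mul(188, I, Pow(6, Rational(1, 2))) ≈ Mul(460.50, I)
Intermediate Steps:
Function('k')(h) = Mul(4, Pow(h, 2)) (Function('k')(h) = Mul(Mul(2, h), Mul(2, h)) = Mul(4, Pow(h, 2)))
Function('w')(O) = Mul(Pow(2, Rational(1, 2)), Pow(O, Rational(1, 2))) (Function('w')(O) = Pow(Mul(2, O), Rational(1, 2)) = Mul(Pow(2, Rational(1, 2)), Pow(O, Rational(1, 2))))
Mul(Mul(Function('w')(-3), 47), Function('k')(-1)) = Mul(Mul(Mul(Pow(2, Rational(1, 2)), Pow(-3, Rational(1, 2))), 47), Mul(4, Pow(-1, 2))) = Mul(Mul(Mul(Pow(2, Rational(1, 2)), Mul(I, Pow(3, Rational(1, 2)))), 47), Mul(4, 1)) = Mul(Mul(Mul(I, Pow(6, Rational(1, 2))), 47), 4) = Mul(Mul(47, I, Pow(6, Rational(1, 2))), 4) = Mul(188, I, Pow(6, Rational(1, 2)))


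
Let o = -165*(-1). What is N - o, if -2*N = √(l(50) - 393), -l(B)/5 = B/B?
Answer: -165 - I*√398/2 ≈ -165.0 - 9.975*I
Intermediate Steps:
l(B) = -5 (l(B) = -5*B/B = -5*1 = -5)
o = 165
N = -I*√398/2 (N = -√(-5 - 393)/2 = -I*√398/2 ≈ -9.975*I)
N - o = -I*√398/2 - 1*165 = -I*√398/2 - 165 = -165 - I*√398/2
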